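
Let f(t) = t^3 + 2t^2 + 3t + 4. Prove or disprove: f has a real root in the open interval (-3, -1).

Yes, f has a root in the interval.

f(-3) = -14 and f(-1) = 2, which have opposite signs.
As a polynomial, f is continuous on every closed interval.
By the Intermediate Value Theorem f must vanish at some point of (-3, -1).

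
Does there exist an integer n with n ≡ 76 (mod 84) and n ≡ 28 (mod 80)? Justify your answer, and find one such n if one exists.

Here gcd(84, 80) = 4, and both 76 and 28 leave remainder 0 mod 4, so the system is consistent.
Put n = 76 + 84t, so we need 84t ≡ 32 (mod 80), equivalently (divide by 4) 21t ≡ 8 (mod 20).
21 ≡ 1 (mod 20), so this reads 1t ≡ 8 (mod 20). So t ≡ 8 (mod 20).
Then n = 76 + 84·8 = 748.
Check: 748 mod 84 = 76, 748 mod 80 = 28. ✓

n = 748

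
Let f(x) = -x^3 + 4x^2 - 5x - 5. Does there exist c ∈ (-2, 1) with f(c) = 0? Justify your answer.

f(-2) = 29 and f(1) = -7, which have opposite signs.
f is continuous everywhere (it is a polynomial), in particular on [-2, 1].
The Intermediate Value Theorem then guarantees some c ∈ (-2, 1) with f(c) = 0.

Yes, f has a root in the interval.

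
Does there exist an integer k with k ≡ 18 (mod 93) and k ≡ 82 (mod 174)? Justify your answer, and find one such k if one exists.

gcd(93, 174) = 3. If k ≡ 18 (mod 93) and k ≡ 82 (mod 174), then k ≡ 18 (mod 3) and k ≡ 82 (mod 3).
However 18 ≡ 0 and 82 ≡ 1 (mod 3), and 0 ≠ 1.
So no integer satisfies both congruences.

There is no such integer.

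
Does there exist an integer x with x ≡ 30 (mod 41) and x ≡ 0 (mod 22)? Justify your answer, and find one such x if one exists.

x = 440

Since 41 and 22 share no common factor, CRT says the pair of congruences has a solution (unique mod 902).
Write x = 30 + 41t and require 30 + 41t ≡ 0 (mod 22), i.e. 41t ≡ 14 (mod 22).
41 ≡ 19 (mod 22), so this reads 19t ≡ 14 (mod 22). To invert 19 modulo 22: 22 = 1·19 + 3, 19 = 6·3 + 1, 3 = 3·1 + 0, and unwinding, 1 = 19 − 6·3 = 19 − 6·(22 − 1·19) = −6·22 + 7·19. Thus 19⁻¹ ≡ 7 (mod 22).
Multiplying by 7: t ≡ 7·14 = 98 ≡ 10 (mod 22).
With t = 10: x = 30 + 41·10 = 440.
Check: 440 mod 41 = 30, 440 mod 22 = 0. ✓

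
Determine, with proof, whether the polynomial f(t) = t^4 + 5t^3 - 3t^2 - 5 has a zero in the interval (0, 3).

f(0) = -5 and f(3) = 184, which have opposite signs.
As a polynomial, f is continuous on every closed interval.
By the Intermediate Value Theorem, f takes the value 0 somewhere in the open interval.

Yes, f has a root in the interval.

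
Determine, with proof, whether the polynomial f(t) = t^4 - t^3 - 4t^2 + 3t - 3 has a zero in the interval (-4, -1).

f(-4) = 241 and f(-1) = -8, which have opposite signs.
f is continuous everywhere (it is a polynomial), in particular on [-4, -1].
By the Intermediate Value Theorem f must vanish at some point of (-4, -1).

Yes, f has a root in the interval.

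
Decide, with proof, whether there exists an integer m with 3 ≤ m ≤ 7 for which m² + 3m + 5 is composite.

At m = 4: 4² + 3·4 + 5 = 33 = 3·11, which is composite.

m = 4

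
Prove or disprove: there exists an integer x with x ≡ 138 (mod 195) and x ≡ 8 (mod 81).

No such integer exists.

Reduce both congruences modulo 3, which divides 195 and 81: they say x ≡ 138 (mod 3) and x ≡ 8 (mod 3).
These are incompatible: 138 − 8 = 130 is not divisible by 3.
So no integer satisfies both congruences.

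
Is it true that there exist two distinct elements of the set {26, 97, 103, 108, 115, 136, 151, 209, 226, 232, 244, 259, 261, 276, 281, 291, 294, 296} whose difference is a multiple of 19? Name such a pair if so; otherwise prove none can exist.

There is no such pair.

Residues mod 19: 26↦7, 97↦2, 103↦8, 108↦13, 115↦1, 136↦3, 151↦18, 209↦0, 226↦17, 232↦4, 244↦16, 259↦12, 261↦14, 276↦10, 281↦15, 291↦6, 294↦9, 296↦11.
These 18 residues are pairwise different, hence no difference of two elements is divisible by 19.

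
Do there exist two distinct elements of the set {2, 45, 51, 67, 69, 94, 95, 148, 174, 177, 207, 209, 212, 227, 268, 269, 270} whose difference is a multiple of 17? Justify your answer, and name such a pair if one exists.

Two integers differ by a multiple of 17 exactly when they have the same residue mod 17. The residues are 2↦2, 45↦11, 51↦0, 67↦16, 69↦1, 94↦9, 95↦10, 148↦12, 174↦4, 177↦7, 207↦3, 209↦5, 212↦8, 227↦6, 268↦13, 269↦14, 270↦15.
These 17 residues are pairwise different, hence no difference of two elements is divisible by 17.

No, no such pair exists.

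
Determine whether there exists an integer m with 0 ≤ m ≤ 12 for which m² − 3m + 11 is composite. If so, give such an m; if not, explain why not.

At m = 7: 7² − 3·7 + 11 = 39 = 3·13, which is composite.

m = 7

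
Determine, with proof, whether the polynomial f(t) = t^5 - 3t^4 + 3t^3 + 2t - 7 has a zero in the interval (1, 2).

f(1) = -4 and f(2) = 5, which have opposite signs.
As a polynomial, f is continuous on every closed interval.
By the Intermediate Value Theorem, f takes the value 0 somewhere in the open interval.

Yes, f has a root in the interval.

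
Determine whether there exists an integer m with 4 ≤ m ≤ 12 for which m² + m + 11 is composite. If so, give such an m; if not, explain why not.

At m = 11: 11² + 11 + 11 = 143 = 11·13, which is composite.

m = 11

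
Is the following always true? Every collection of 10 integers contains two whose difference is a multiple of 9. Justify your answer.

True.

There are exactly 9 possible remainders on division by 9.
Since 10 > 9, two of the 10 integers must share a residue class by the pigeonhole principle; call them a and b.
Their difference a − b is then a multiple of 9.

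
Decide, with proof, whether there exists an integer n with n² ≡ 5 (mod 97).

97 is prime, so by Euler's criterion 5 is a square mod 97 iff 5^((97−1)/2) = 5^48 ≡ 1 (mod 97).
Squaring successively (mod 97): 5^2 = 25 ≡ 25; 5^4 ≡ 25² = 625 ≡ 43; 5^8 ≡ 43² = 1849 ≡ 6; 5^16 ≡ 6² = 36 ≡ 36; 5^32 ≡ 36² = 1296 ≡ 35.
Since 48 = 32 + 16, 5^48 ≡ 35 · 36; multiplying out mod 97: 35·36 = 1260 ≡ 96. Thus 5^48 ≡ 96 ≡ −1 (mod 97).
By Euler's criterion 5 is a quadratic non-residue mod 97: no n satisfies n² ≡ 5 (mod 97).

No, no such integer exists.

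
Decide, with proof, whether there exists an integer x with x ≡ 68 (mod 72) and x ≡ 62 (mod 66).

x = 788

gcd(72, 66) = 6. A simultaneous solution exists iff 68 ≡ 62 (mod 6); here 68 mod 6 = 2 = 62 mod 6, so it does.
Put x = 68 + 72t, so we need 72t ≡ 60 (mod 66), equivalently (divide by 6) 12t ≡ 10 (mod 11).
12 ≡ 1 (mod 11), so this reads 1t ≡ 10 (mod 11). So t ≡ 10 (mod 11).
Then x = 68 + 72·10 = 788.
Check: 788 mod 72 = 68, 788 mod 66 = 62. ✓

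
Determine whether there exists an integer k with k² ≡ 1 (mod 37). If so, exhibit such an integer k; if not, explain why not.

k = 1

Take k = 1. Then 1² = 1, and since 0 ≤ 1 < 37 this is already reduced: 1² ≡ 1 (mod 37).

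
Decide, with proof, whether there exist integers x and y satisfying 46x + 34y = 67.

There are no such integers.

gcd(46, 34) = 2, so every integer of the form 46x + 34y is a multiple of 2.
But 67 = 2·33 + 1, so 2 ∤ 67.
So the equation is unsolvable over ℤ.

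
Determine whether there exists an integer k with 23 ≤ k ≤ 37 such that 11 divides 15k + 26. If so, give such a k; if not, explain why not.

k = 32

At k = 32 we get 15·32 + 26 = 506, and 506 = 11·46.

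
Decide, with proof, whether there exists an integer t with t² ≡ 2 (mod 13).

Squares mod 13 repeat after t = 6 (as (−t)² = t²); for t = 0..6 they are 0, 1, 4, 9, 3, 12, 10.
So the quadratic residues mod 13 are {0, 1, 3, 4, 9, 10, 12}, and 2 is not among them.
Therefore t² ≡ 2 (mod 13) has no solution.

No such integer exists.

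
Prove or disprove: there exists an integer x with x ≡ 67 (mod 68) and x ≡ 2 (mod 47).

x = 1835

The moduli 68 and 47 are coprime, so by the Chinese Remainder Theorem a unique solution modulo 3196 exists.
Write x = 67 + 68t and require 67 + 68t ≡ 2 (mod 47), i.e. 68t ≡ 29 (mod 47).
68 ≡ 21 (mod 47), so this reads 21t ≡ 29 (mod 47). To invert 21 modulo 47: 47 = 2·21 + 5, 21 = 4·5 + 1, 5 = 5·1 + 0, and unwinding, 1 = 21 − 4·5 = 21 − 4·(47 − 2·21) = −4·47 + 9·21. Thus 21⁻¹ ≡ 9 (mod 47).
Therefore t ≡ 9·29 = 261 ≡ 26 (mod 47).
With t = 26: x = 67 + 68·26 = 1835.
Indeed 1835 ≡ 67 (mod 68) and 1835 ≡ 2 (mod 47).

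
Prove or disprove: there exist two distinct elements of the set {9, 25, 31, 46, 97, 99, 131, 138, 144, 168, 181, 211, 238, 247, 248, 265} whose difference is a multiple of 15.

The pair (9, 99) works.

9 mod 15 = 9 and 99 mod 15 = 9, so 99 − 9 = 90 = 6·15.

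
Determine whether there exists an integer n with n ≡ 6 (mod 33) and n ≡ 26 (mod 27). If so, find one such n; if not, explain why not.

There is no such integer.

Reduce both congruences modulo 3, which divides 33 and 27: they say n ≡ 6 (mod 3) and n ≡ 26 (mod 3).
However 6 ≡ 0 and 26 ≡ 2 (mod 3), and 0 ≠ 2.
Hence the system has no solution.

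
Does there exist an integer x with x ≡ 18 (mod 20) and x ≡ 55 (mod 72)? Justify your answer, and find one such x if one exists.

gcd(20, 72) = 4. If x ≡ 18 (mod 20) and x ≡ 55 (mod 72), then x ≡ 18 (mod 4) and x ≡ 55 (mod 4).
But 18 mod 4 = 2 while 55 mod 4 = 3, a contradiction.
Hence the system has no solution.

No such integer exists.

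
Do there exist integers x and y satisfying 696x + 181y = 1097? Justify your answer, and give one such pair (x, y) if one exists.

x = 19, y = -67

696 and 181 are coprime, so 696x + 181y ranges over all of ℤ.
Dividing repeatedly: 696 = 3·181 + 153, 181 = 1·153 + 28, 153 = 5·28 + 13, 28 = 2·13 + 2, 13 = 6·2 + 1, 2 = 2·1 + 0.
Back-substituting, 1 = 13 − 6·2 = 13 − 6·(28 − 2·13) = −6·28 + 13·13 = −6·28 + 13·(153 − 5·28) = 13·153 − 71·28 = 13·153 − 71·(181 − 1·153) = −71·181 + 84·153 = −71·181 + 84·(696 − 3·181) = 84·696 − 323·181; that is, 696·84 + 181·(-323) = 1.
Scaling by 1097 gives the particular solution (x, y) = (92148, -354331).
Subtracting 509·181 from x and adding 509·696 to y gives the tidier solution (19, -67).
Check: 696·19 + 181·(-67) = 13224 − 12127 = 1097. ✓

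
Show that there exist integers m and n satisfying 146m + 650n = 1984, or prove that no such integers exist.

m = 254, n = -54

Since gcd(146, 650) = 2 and 1984 = 2·992, Bézout's identity guarantees a solution.
Dividing through by 2 reduces the equation to 73m + 325n = 992.
Run the Euclidean algorithm on 325 and 73: 325 = 4·73 + 33, 73 = 2·33 + 7, 33 = 4·7 + 5, 7 = 1·5 + 2, 5 = 2·2 + 1, 2 = 2·1 + 0.
Unwinding: 1 = 5 − 2·2 = 5 − 2·(7 − 1·5) = −2·7 + 3·5 = −2·7 + 3·(33 − 4·7) = 3·33 − 14·7 = 3·33 − 14·(73 − 2·33) = −14·73 + 31·33 = −14·73 + 31·(325 − 4·73) = 31·325 − 138·73, i.e. 73·(-138) + 325·31 = 1.
Scaling by 992 gives the particular solution (m, n) = (-136896, 30752).
Adding 422·325 to m and subtracting 422·73 from n gives the tidier solution (254, -54).
Check: 146·254 + 650·(-54) = 37084 − 35100 = 1984. ✓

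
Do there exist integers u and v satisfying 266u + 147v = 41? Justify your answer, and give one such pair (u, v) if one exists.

Both 266 and 147 are divisible by gcd(266, 147) = 7, hence so is any combination 266u + 147v.
But 41 = 7·5 + 6, so 7 ∤ 41.
So the equation is unsolvable over ℤ.

There are no such integers.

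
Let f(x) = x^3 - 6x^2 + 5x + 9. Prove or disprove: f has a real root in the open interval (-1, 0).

f(-1) = -3 and f(0) = 9, which have opposite signs.
As a polynomial, f is continuous on every closed interval.
By the Intermediate Value Theorem, f takes the value 0 somewhere in the open interval.

Such a root exists.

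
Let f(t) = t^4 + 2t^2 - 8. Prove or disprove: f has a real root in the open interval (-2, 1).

Such a root exists.

f(-2) = 16 and f(1) = -5, which have opposite signs.
As a polynomial, f is continuous on every closed interval.
By the Intermediate Value Theorem, f takes the value 0 somewhere in the open interval.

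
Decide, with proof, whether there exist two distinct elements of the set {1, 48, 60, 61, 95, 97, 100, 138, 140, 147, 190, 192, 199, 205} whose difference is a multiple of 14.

No such pair exists.

Reduce each element modulo 14: 1↦1, 48↦6, 60↦4, 61↦5, 95↦11, 97↦13, 100↦2, 138↦12, 140↦0, 147↦7, 190↦8, 192↦10, 199↦3, 205↦9.
All 14 residues are distinct, so no two elements differ by a multiple of 14.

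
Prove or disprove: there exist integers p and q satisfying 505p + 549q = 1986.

p = 429, q = -391

Since gcd(505, 549) = 1, every integer is an integer combination of 505 and 549.
Euclidean algorithm: 549 = 1·505 + 44, 505 = 11·44 + 21, 44 = 2·21 + 2, 21 = 10·2 + 1, 2 = 2·1 + 0.
Back-substituting, 1 = 21 − 10·2 = 21 − 10·(44 − 2·21) = −10·44 + 21·21 = −10·44 + 21·(505 − 11·44) = 21·505 − 241·44 = 21·505 − 241·(549 − 1·505) = −241·549 + 262·505; that is, 505·262 + 549·(-241) = 1.
Scaling by 1986 gives the particular solution (p, q) = (520332, -478626).
The general solution is p = 520332 + 549k, q = -478626 − 505k; taking k = -947 gives the smaller pair p = 429, q = -391.
Check: 505·429 + 549·(-391) = 216645 − 214659 = 1986. ✓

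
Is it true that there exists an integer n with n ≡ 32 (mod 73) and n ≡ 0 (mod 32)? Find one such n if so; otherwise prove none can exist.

n = 32

The moduli 73 and 32 are coprime, so by the Chinese Remainder Theorem a unique solution modulo 2336 exists.
Any solution of the first congruence is n = 32 + 73t; substituting into the second, 73t ≡ 0 − 32 ≡ 0 (mod 32).
73 ≡ 9 (mod 32), so this reads 9t ≡ 0 (mod 32). t = 0 satisfies this.
With t = 0: n = 32 + 73·0 = 32.
Verify: 32 = 0·73 + 32 and 32 = 1·32 + 0. ✓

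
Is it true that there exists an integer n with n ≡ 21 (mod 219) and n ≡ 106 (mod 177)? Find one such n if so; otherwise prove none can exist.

No, no such integer exists.

gcd(219, 177) = 3. If n ≡ 21 (mod 219) and n ≡ 106 (mod 177), then n ≡ 21 (mod 3) and n ≡ 106 (mod 3).
But 21 mod 3 = 0 while 106 mod 3 = 1, a contradiction.
Hence the system has no solution.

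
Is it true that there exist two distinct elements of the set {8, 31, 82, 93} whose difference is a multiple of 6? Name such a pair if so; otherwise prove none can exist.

No, no such pair exists.

Two integers differ by a multiple of 6 exactly when they have the same residue mod 6. The residues are 8↦2, 31↦1, 82↦4, 93↦3.
These 4 residues are pairwise different, hence no difference of two elements is divisible by 6.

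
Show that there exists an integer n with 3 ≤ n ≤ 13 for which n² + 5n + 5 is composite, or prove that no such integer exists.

n = 5

At n = 5: 5² + 5·5 + 5 = 55 = 5·11, which is composite.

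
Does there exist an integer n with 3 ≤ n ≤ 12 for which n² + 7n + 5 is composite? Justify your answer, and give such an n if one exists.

At n = 5: 5² + 7·5 + 5 = 65 = 5·13, which is composite.

n = 5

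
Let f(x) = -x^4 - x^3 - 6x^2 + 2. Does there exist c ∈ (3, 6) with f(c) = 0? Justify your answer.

No such root exists.

The endpoint values f(3) = -160 and f(6) = -1726 are both negative. Claim: f(x) < 0 for every x in (3, 6).
Shift to the endpoint 3: with x = 3 + u (0 < u < 3), one computes f(3 + u) = -u^4 - 13u^3 - 69u^2 - 171u - 160.
The nonzero coefficients here are all negative, so for u > 0 every term is negative (or zero), and the constant term -160 is strictly negative.
So f is strictly negative on (3, 6); no root exists in the interval.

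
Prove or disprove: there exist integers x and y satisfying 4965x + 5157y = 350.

Both 4965 and 5157 are divisible by gcd(4965, 5157) = 3, hence so is any combination 4965x + 5157y.
But 350 is not a multiple of 3 (it leaves remainder 2).
Hence no integers x, y satisfy the equation.

No, no such integers exist.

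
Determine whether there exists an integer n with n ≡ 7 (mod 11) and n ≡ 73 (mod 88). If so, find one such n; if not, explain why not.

n = 73

The moduli are not coprime: gcd(11, 88) = 11. Compatibility requires 11 ∣ (73 − 7) = 66, which holds, so solutions exist.
Step through n = 7, 7 + 11, 7 + 2·11, …: the values 7, 18, 29, 40, 51, 62, 73 reduce mod 88 to 7, 18, 29, 40, 51, 62, 73. The value 73 hits 73.
Check: 73 mod 11 = 7, 73 mod 88 = 73. ✓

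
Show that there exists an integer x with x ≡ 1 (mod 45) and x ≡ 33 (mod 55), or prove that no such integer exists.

No, no such integer exists.

Reduce both congruences modulo 5, which divides 45 and 55: they say x ≡ 1 (mod 5) and x ≡ 33 (mod 5).
However 1 ≡ 1 and 33 ≡ 3 (mod 5), and 1 ≠ 3.
So no integer satisfies both congruences.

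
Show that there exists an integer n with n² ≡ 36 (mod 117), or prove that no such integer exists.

n = 33

n = 33 works: 33² = 1089, and 1089 − 36 = 1053 = 9·117.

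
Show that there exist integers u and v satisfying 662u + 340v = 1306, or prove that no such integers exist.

Since gcd(662, 340) = 2 and 1306 = 2·653, Bézout's identity guarantees a solution.
Dividing through by 2 reduces the equation to 331u + 170v = 653.
Euclidean algorithm: 331 = 1·170 + 161, 170 = 1·161 + 9, 161 = 17·9 + 8, 9 = 1·8 + 1, 8 = 8·1 + 0.
Back-substituting, 1 = 9 − 1·8 = 9 − (161 − 17·9) = −161 + 18·9 = −161 + 18·(170 − 1·161) = 18·170 − 19·161 = 18·170 − 19·(331 − 1·170) = −19·331 + 37·170; that is, 331·(-19) + 170·37 = 1.
Scaling by 653 gives the particular solution (u, v) = (-12407, 24161).
Shifting by a multiple of (170, −331) keeps it a solution: u = -12407 + 73·170 = 3, v = 24161 − 73·331 = -2.
Check: 662·3 + 340·(-2) = 1986 − 680 = 1306. ✓

u = 3, v = -2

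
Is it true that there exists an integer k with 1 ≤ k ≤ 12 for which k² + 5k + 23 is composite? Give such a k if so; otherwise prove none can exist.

The values for k = 1, 2, …, 12 are 29, 37, 47, 59, 73, 89, 107, 127, 149, 173, 199, 227, and each of these is prime.
So no value in the range makes the expression composite.

No, no such integer k in that range exists.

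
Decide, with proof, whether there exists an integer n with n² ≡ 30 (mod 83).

n = 69 works: 69² = 4761, and 4761 − 30 = 4731 = 57·83.

n = 69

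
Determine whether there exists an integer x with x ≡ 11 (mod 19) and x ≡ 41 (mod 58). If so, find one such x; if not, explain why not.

gcd(19, 58) = 1, so the Chinese Remainder Theorem guarantees exactly one residue class mod 1102 satisfying both.
Write x = 11 + 19t and require 11 + 19t ≡ 41 (mod 58), i.e. 19t ≡ 30 (mod 58).
Since 19·55 = 1045 = 18·58 + 1, the inverse of 19 mod 58 is 55.
Therefore t ≡ 55·30 = 1650 ≡ 26 (mod 58).
With t = 26: x = 11 + 19·26 = 505.
Verify: 505 = 26·19 + 11 and 505 = 8·58 + 41. ✓

x = 505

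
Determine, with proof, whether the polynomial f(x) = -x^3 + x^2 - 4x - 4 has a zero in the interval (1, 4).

Evaluate at the endpoints: f(1) = -8, f(4) = -68 — same sign (negative).
The derivative f'(x) = -3x^2 + 2x - 4 is a quadratic with discriminant 2² − 4·(-3)·(-4) = -44 < 0; it never vanishes, so it is always negative (sign of the leading coefficient).
Hence f is strictly decreasing on ℝ, and in particular on [1, 4]. A strictly monotone function with same-sign endpoint values stays negative on the whole interval, so f has no zero in (1, 4).

f has no root in that interval.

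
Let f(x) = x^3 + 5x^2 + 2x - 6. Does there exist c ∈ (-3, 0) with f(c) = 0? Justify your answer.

Yes, f has a root in the interval.

f(-3) = 6 and f(0) = -6, which have opposite signs.
As a polynomial, f is continuous on every closed interval.
So by the Intermediate Value Theorem there is a c strictly between -3 and 0 with f(c) = 0.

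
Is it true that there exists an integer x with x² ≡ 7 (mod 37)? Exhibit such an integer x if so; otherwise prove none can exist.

Take x = 28. Then 28² = 784 = 21·37 + 7, so 28² ≡ 7 (mod 37).

x = 28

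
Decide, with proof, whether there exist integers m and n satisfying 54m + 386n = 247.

gcd(54, 386) = 2, so every integer of the form 54m + 386n is a multiple of 2.
However 247 leaves remainder 1 on division by 2.
So the equation is unsolvable over ℤ.

There are no such integers.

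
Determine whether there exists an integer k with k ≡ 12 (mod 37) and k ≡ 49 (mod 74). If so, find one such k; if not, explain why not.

k = 49

The moduli are not coprime: gcd(37, 74) = 37. Compatibility requires 37 ∣ (49 − 12) = 37, which holds, so solutions exist.
Step through k = 12, 12 + 37, 12 + 2·37, …: the values 12, 49 reduce mod 74 to 12, 49. The value 49 hits 49.
Check: 49 mod 37 = 12, 49 mod 74 = 49. ✓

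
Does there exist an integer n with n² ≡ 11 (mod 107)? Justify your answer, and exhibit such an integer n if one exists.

n = 92 works: 92² = 8464, and 8464 − 11 = 8453 = 79·107.

n = 92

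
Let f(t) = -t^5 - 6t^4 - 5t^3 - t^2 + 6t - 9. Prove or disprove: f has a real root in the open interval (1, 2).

No.

The endpoint values f(1) = -16 and f(2) = -169 are both negative. Claim: f(t) < 0 for every t in (1, 2).
Shift to the endpoint 1: with t = 1 + u (0 < u < 1), one computes f(1 + u) = -u^5 - 11u^4 - 39u^3 - 62u^2 - 40u - 16.
All 6 nonzero coefficients of this polynomial in u are negative; hence for u > 0 the value is a sum of negative terms (the constant -16 among them).
So f is strictly negative on (1, 2); no root exists in the interval.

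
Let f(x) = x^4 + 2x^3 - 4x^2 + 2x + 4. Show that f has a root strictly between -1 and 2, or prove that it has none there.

f(-1) = -3 and f(2) = 24, which have opposite signs.
f is continuous everywhere (it is a polynomial), in particular on [-1, 2].
By the Intermediate Value Theorem f must vanish at some point of (-1, 2).

Yes, f has a root in the interval.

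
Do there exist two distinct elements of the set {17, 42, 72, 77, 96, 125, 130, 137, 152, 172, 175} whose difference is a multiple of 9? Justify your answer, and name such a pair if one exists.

17 and 125 are such a pair.

Both 17 and 125 leave remainder 8 on division by 9; their difference 108 = 12·9 is a multiple of 9.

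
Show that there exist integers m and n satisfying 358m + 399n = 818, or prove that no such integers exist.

m = 272, n = -242

358 and 399 are coprime, so 358m + 399n ranges over all of ℤ.
Dividing repeatedly: 399 = 1·358 + 41, 358 = 8·41 + 30, 41 = 1·30 + 11, 30 = 2·11 + 8, 11 = 1·8 + 3, 8 = 2·3 + 2, 3 = 1·2 + 1, 2 = 2·1 + 0.
Unwinding: 1 = 3 − 1·2 = 3 − (8 − 2·3) = −8 + 3·3 = −8 + 3·(11 − 1·8) = 3·11 − 4·8 = 3·11 − 4·(30 − 2·11) = −4·30 + 11·11 = −4·30 + 11·(41 − 1·30) = 11·41 − 15·30 = 11·41 − 15·(358 − 8·41) = −15·358 + 131·41 = −15·358 + 131·(399 − 1·358) = 131·399 − 146·358, i.e. 358·(-146) + 399·131 = 1.
Scaling by 818 gives the particular solution (m, n) = (-119428, 107158).
The general solution is m = -119428 + 399k, n = 107158 − 358k; taking k = 300 gives the smaller pair m = 272, n = -242.
Check: 358·272 + 399·(-242) = 97376 − 96558 = 818. ✓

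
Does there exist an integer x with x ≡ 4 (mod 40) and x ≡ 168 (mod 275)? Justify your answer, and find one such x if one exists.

There is no such integer.

Reduce both congruences modulo 5, which divides 40 and 275: they say x ≡ 4 (mod 5) and x ≡ 168 (mod 5).
But 4 mod 5 = 4 while 168 mod 5 = 3, a contradiction.
Hence the system has no solution.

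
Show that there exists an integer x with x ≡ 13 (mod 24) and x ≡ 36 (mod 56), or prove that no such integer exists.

gcd(24, 56) = 8. If x ≡ 13 (mod 24) and x ≡ 36 (mod 56), then x ≡ 13 (mod 8) and x ≡ 36 (mod 8).
These are incompatible: 13 − 36 = -23 is not divisible by 8.
So no integer satisfies both congruences.

No such integer exists.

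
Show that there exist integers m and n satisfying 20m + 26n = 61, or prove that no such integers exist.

gcd(20, 26) = 2, so every integer of the form 20m + 26n is a multiple of 2.
But 61 is not a multiple of 2 (it leaves remainder 1).
Hence no integers m, n satisfy the equation.

There are no such integers.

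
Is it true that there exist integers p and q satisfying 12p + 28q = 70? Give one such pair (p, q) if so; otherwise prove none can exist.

No such integers exist.

gcd(12, 28) = 4, so every integer of the form 12p + 28q is a multiple of 4.
But 70 is not a multiple of 4 (it leaves remainder 2).
So the equation is unsolvable over ℤ.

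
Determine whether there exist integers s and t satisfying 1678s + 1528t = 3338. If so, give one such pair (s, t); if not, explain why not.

gcd(1678, 1528) = 2, and 2 divides 3338, so integer solutions exist.
Dividing through by 2 reduces the equation to 839s + 764t = 1669.
Run the Euclidean algorithm on 839 and 764: 839 = 1·764 + 75, 764 = 10·75 + 14, 75 = 5·14 + 5, 14 = 2·5 + 4, 5 = 1·4 + 1, 4 = 4·1 + 0.
Unwinding: 1 = 5 − 1·4 = 5 − (14 − 2·5) = −14 + 3·5 = −14 + 3·(75 − 5·14) = 3·75 − 16·14 = 3·75 − 16·(764 − 10·75) = −16·764 + 163·75 = −16·764 + 163·(839 − 1·764) = 163·839 − 179·764, i.e. 839·163 + 764·(-179) = 1.
Times 1669: 839·272047 + 764·(-298751) = 1669, so (272047, -298751) solves it.
Shifting by a multiple of (764, −839) keeps it a solution: s = 272047 − 356·764 = 63, t = -298751 + 356·839 = -67.
Indeed 1678·63 + 1528·(-67) = 105714 − 102376 = 3338.

s = 63, t = -67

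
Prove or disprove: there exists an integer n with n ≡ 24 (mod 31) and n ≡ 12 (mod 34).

n = 148

gcd(31, 34) = 1, so the Chinese Remainder Theorem guarantees exactly one residue class mod 1054 satisfying both.
Write n = 24 + 31t and require 24 + 31t ≡ 12 (mod 34), i.e. 31t ≡ 22 (mod 34).
To invert 31 modulo 34: 34 = 1·31 + 3, 31 = 10·3 + 1, 3 = 3·1 + 0, and unwinding, 1 = 31 − 10·3 = 31 − 10·(34 − 1·31) = −10·34 + 11·31. Thus 31⁻¹ ≡ 11 (mod 34).
Multiplying by 11: t ≡ 11·22 = 242 ≡ 4 (mod 34).
With t = 4: n = 24 + 31·4 = 148.
Check: 148 mod 31 = 24, 148 mod 34 = 12. ✓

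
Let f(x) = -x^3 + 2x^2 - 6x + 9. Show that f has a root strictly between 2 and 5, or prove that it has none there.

Evaluate at the endpoints: f(2) = -3, f(5) = -96 — same sign (negative).
f'(x) = -3x^2 + 4x - 6 has discriminant 4² − 4·(-3)·(-6) = -56 < 0, so f' has no real roots and is negative for every real x.
Hence f is strictly decreasing on ℝ, and in particular on [2, 5]. A strictly monotone function with same-sign endpoint values stays negative on the whole interval, so f has no zero in (2, 5).

f has no root in that interval.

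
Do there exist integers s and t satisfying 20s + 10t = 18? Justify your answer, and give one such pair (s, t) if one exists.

No, no such integers exist.

Any value of 20s + 10t is a multiple of gcd(20, 10) = 10.
But 18 is not a multiple of 10 (it leaves remainder 8).
Therefore 20s + 10t = 18 has no solution in integers.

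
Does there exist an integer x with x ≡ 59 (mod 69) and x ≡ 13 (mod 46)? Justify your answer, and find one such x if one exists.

Here gcd(69, 46) = 23, and both 59 and 13 leave remainder 13 mod 23, so the system is consistent.
In fact x = 59 itself already satisfies 59 mod 46 = 13.
Verify: 59 = 0·69 + 59 and 59 = 1·46 + 13. ✓

x = 59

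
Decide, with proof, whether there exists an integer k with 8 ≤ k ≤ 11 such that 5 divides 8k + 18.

At k = 8 the value 82 is not a multiple of 5. At k = 9 we get 8·9 + 18 = 90, and 90 = 5·18.

k = 9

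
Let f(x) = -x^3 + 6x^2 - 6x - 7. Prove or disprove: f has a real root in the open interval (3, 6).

f(3) = 2 and f(6) = -43, which have opposite signs.
As a polynomial, f is continuous on every closed interval.
By the Intermediate Value Theorem, f takes the value 0 somewhere in the open interval.

Yes, f has a root in the interval.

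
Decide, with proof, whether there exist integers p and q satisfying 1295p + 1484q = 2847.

Both 1295 and 1484 are divisible by gcd(1295, 1484) = 7, hence so is any combination 1295p + 1484q.
However 2847 leaves remainder 5 on division by 7.
Hence no integers p, q satisfy the equation.

There are no such integers.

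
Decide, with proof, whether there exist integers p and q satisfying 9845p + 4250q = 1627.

No, no such integers exist.

Both 9845 and 4250 are divisible by gcd(9845, 4250) = 5, hence so is any combination 9845p + 4250q.
But 1627 is not a multiple of 5 (it leaves remainder 2).
Therefore 9845p + 4250q = 1627 has no solution in integers.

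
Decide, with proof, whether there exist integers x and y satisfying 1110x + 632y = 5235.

There are no such integers.

Both 1110 and 632 are divisible by gcd(1110, 632) = 2, hence so is any combination 1110x + 632y.
However 5235 leaves remainder 1 on division by 2.
Therefore 1110x + 632y = 5235 has no solution in integers.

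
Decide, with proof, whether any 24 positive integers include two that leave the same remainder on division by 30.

Consider the 24 integers 110, 111, …, 133. They lie in distinct residue classes modulo 30, since 24 ≤ 30.
So no two of them leave the same remainder on division by 30; the claim fails for this set.

No, the set {110, 111, 112, 113, 114, 115, 116, 117, 118, 119, 120, 121, 122, 123, 124, 125, 126, 127, 128, 129, 130, 131, 132, 133} is a counterexample.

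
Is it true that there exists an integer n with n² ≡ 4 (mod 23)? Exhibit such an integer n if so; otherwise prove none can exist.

n = 21

n = 21 works: 21² = 441, and 441 − 4 = 437 = 19·23.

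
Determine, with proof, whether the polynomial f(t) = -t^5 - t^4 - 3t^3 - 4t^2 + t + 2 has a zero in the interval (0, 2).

f(0) = 2 and f(2) = -84, which have opposite signs.
f is continuous everywhere (it is a polynomial), in particular on [0, 2].
By the Intermediate Value Theorem, f takes the value 0 somewhere in the open interval.

Such a root exists.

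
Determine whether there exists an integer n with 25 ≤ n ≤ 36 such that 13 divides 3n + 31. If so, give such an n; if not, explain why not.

n = 33 works, since 3·33 + 31 = 130 = 10·13.

n = 33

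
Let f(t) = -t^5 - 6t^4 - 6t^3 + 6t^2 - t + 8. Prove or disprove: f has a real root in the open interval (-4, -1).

f(-4) = -20 and f(-1) = 16, which have opposite signs.
As a polynomial, f is continuous on every closed interval.
By the Intermediate Value Theorem, f takes the value 0 somewhere in the open interval.

Such a root exists.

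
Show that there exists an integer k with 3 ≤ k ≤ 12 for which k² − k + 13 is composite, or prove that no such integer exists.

At k = 12: 12² − 12 + 13 = 145 = 5·29, which is composite.

k = 12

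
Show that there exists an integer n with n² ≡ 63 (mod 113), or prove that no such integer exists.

n = 17 works: 17² = 289, and 289 − 63 = 226 = 2·113.

n = 17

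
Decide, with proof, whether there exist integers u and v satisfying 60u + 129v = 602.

No such integers exist.

Both 60 and 129 are divisible by gcd(60, 129) = 3, hence so is any combination 60u + 129v.
But 602 = 3·200 + 2, so 3 ∤ 602.
Therefore 60u + 129v = 602 has no solution in integers.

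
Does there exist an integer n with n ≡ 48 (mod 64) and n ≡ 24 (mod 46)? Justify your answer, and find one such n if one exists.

n = 944

Here gcd(64, 46) = 2, and both 48 and 24 leave remainder 0 mod 2, so the system is consistent.
Write n = 48 + 64t. Then 64t ≡ 24 − 48 ≡ 22 (mod 46); dividing through by 2 gives 32t ≡ 11 (mod 23).
32 ≡ 9 (mod 23), so this reads 9t ≡ 11 (mod 23). Invert 9 mod 23 by the Euclidean algorithm: 23 = 2·9 + 5, 9 = 1·5 + 4, 5 = 1·4 + 1, 4 = 4·1 + 0; back-substituting, 1 = 5 − 1·4 = 5 − (9 − 1·5) = −9 + 2·5 = −9 + 2·(23 − 2·9) = 2·23 − 5·9. Hence 9·(-5) ≡ 1, so 9⁻¹ ≡ -5 ≡ 18 (mod 23).
Therefore t ≡ 18·11 = 198 ≡ 14 (mod 23).
Then n = 48 + 64·14 = 944.
Indeed 944 ≡ 48 (mod 64) and 944 ≡ 24 (mod 46).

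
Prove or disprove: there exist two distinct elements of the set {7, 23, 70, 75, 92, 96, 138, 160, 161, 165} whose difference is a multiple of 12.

Residues mod 12: 7↦7, 23↦11, 70↦10, 75↦3, 92↦8, 96↦0, 138↦6, 160↦4, 161↦5, 165↦9.
These 10 residues are pairwise different, hence no difference of two elements is divisible by 12.

No, no such pair exists.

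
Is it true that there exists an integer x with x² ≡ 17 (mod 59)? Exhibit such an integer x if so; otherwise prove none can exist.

x = 31 works: 31² = 961, and 961 − 17 = 944 = 16·59.

x = 31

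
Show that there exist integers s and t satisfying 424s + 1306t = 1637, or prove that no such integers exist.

Both 424 and 1306 are divisible by gcd(424, 1306) = 2, hence so is any combination 424s + 1306t.
However 1637 leaves remainder 1 on division by 2.
Therefore 424s + 1306t = 1637 has no solution in integers.

There are no such integers.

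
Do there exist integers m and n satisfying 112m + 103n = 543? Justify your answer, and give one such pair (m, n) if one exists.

m = 26, n = -23

Since gcd(112, 103) = 1, every integer is an integer combination of 112 and 103.
Run the Euclidean algorithm on 112 and 103: 112 = 1·103 + 9, 103 = 11·9 + 4, 9 = 2·4 + 1, 4 = 4·1 + 0.
Back-substituting, 1 = 9 − 2·4 = 9 − 2·(103 − 11·9) = −2·103 + 23·9 = −2·103 + 23·(112 − 1·103) = 23·112 − 25·103; that is, 112·23 + 103·(-25) = 1.
Multiplying through by 543: m = 23·543 = 12489, n = (-25)·543 = -13575 is a solution.
Subtracting 121·103 from m and adding 121·112 to n gives the tidier solution (26, -23).
Indeed 112·26 + 103·(-23) = 2912 − 2369 = 543.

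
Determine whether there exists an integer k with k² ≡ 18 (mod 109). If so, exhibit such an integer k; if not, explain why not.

There is no such integer.

109 is prime, so by Euler's criterion 18 is a square mod 109 iff 18^((109−1)/2) = 18^54 ≡ 1 (mod 109).
Repeated squaring mod 109: 18^2 = 324 ≡ 106; 18^4 ≡ 106² = 11236 ≡ 9; 18^8 ≡ 9² = 81 ≡ 81; 18^16 ≡ 81² = 6561 ≡ 21; 18^32 ≡ 21² = 441 ≡ 5.
Since 54 = 32 + 16 + 4 + 2, 18^54 ≡ 5 · 21 · 9 · 106; multiplying out mod 109: 5·21 = 105 ≡ 105, then 105·9 = 945 ≡ 73, then 73·106 = 7738 ≡ 108. Thus 18^54 ≡ 108 ≡ −1 (mod 109).
By Euler's criterion 18 is a quadratic non-residue mod 109: no k satisfies k² ≡ 18 (mod 109).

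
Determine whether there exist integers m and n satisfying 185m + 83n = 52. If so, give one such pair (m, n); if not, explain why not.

185 and 83 are coprime, so 185m + 83n ranges over all of ℤ.
Dividing repeatedly: 185 = 2·83 + 19, 83 = 4·19 + 7, 19 = 2·7 + 5, 7 = 1·5 + 2, 5 = 2·2 + 1, 2 = 2·1 + 0.
Working back up the chain: 1 = 5 − 2·2 = 5 − 2·(7 − 1·5) = −2·7 + 3·5 = −2·7 + 3·(19 − 2·7) = 3·19 − 8·7 = 3·19 − 8·(83 − 4·19) = −8·83 + 35·19 = −8·83 + 35·(185 − 2·83) = 35·185 − 78·83. So 185·35 + 83·(-78) = 1.
Times 52: 185·1820 + 83·(-4056) = 52, so (1820, -4056) solves it.
Shifting by a multiple of (83, −185) keeps it a solution: m = 1820 − 21·83 = 77, n = -4056 + 21·185 = -171.
Indeed 185·77 + 83·(-171) = 14245 − 14193 = 52.

m = 77, n = -171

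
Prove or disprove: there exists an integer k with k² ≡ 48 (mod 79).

No such integer exists.

79 is prime, so by Euler's criterion 48 is a square mod 79 iff 48^((79−1)/2) = 48^39 ≡ 1 (mod 79).
Repeated squaring mod 79: 48^2 = 2304 ≡ 13; 48^4 ≡ 13² = 169 ≡ 11; 48^8 ≡ 11² = 121 ≡ 42; 48^16 ≡ 42² = 1764 ≡ 26; 48^32 ≡ 26² = 676 ≡ 44.
Since 39 = 32 + 4 + 2 + 1, 48^39 ≡ 44 · 11 · 13 · 48; multiplying out mod 79: 44·11 = 484 ≡ 10, then 10·13 = 130 ≡ 51, then 51·48 = 2448 ≡ 78. Thus 48^39 ≡ 78 ≡ −1 (mod 79).
By Euler's criterion 48 is a quadratic non-residue mod 79: no k satisfies k² ≡ 48 (mod 79).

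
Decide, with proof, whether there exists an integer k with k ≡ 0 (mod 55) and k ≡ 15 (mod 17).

gcd(55, 17) = 1, so the Chinese Remainder Theorem guarantees exactly one residue class mod 935 satisfying both.
Any solution of the first congruence is k = 0 + 55t; substituting into the second, 55t ≡ 15 − 0 ≡ 15 (mod 17).
55 ≡ 4 (mod 17), so this reads 4t ≡ 15 (mod 17). Since 4·13 = 52 = 3·17 + 1, the inverse of 4 mod 17 is 13.
Multiplying by 13: t ≡ 13·15 = 195 ≡ 8 (mod 17).
With t = 8: k = 0 + 55·8 = 440.
Check: 440 mod 55 = 0, 440 mod 17 = 15. ✓

k = 440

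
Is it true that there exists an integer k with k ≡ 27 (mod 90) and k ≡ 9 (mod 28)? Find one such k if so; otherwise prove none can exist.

gcd(90, 28) = 2. A simultaneous solution exists iff 27 ≡ 9 (mod 2); here 27 mod 2 = 1 = 9 mod 2, so it does.
Write k = 27 + 90t. Then 90t ≡ 9 − 27 ≡ 10 (mod 28); dividing through by 2 gives 45t ≡ 5 (mod 14).
45 ≡ 3 (mod 14), so this reads 3t ≡ 5 (mod 14). Note 3·5 = 15 ≡ 1 (mod 14) (as 15 − 1 = 1·14), so 3⁻¹ ≡ 5.
Multiplying by 5: t ≡ 5·5 = 25 ≡ 11 (mod 14).
Then k = 27 + 90·11 = 1017.
Indeed 1017 ≡ 27 (mod 90) and 1017 ≡ 9 (mod 28).

k = 1017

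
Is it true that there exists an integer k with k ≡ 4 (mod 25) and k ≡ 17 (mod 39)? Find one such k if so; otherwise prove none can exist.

k = 329

gcd(25, 39) = 1, so the Chinese Remainder Theorem guarantees exactly one residue class mod 975 satisfying both.
Write k = 4 + 25t and require 4 + 25t ≡ 17 (mod 39), i.e. 25t ≡ 13 (mod 39).
To invert 25 modulo 39: 39 = 1·25 + 14, 25 = 1·14 + 11, 14 = 1·11 + 3, 11 = 3·3 + 2, 3 = 1·2 + 1, 2 = 2·1 + 0, and unwinding, 1 = 3 − 1·2 = 3 − (11 − 3·3) = −11 + 4·3 = −11 + 4·(14 − 1·11) = 4·14 − 5·11 = 4·14 − 5·(25 − 1·14) = −5·25 + 9·14 = −5·25 + 9·(39 − 1·25) = 9·39 − 14·25. Thus 25⁻¹ ≡ -14 ≡ 25 (mod 39).
Therefore t ≡ 25·13 = 325 ≡ 13 (mod 39).
Taking t = 13 gives k = 4 + 25·13 = 329.
Indeed 329 ≡ 4 (mod 25) and 329 ≡ 17 (mod 39).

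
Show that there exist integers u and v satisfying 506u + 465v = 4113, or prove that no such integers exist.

u = 123, v = -125

506 and 465 are coprime, so 506u + 465v ranges over all of ℤ.
Euclidean algorithm: 506 = 1·465 + 41, 465 = 11·41 + 14, 41 = 2·14 + 13, 14 = 1·13 + 1, 13 = 13·1 + 0.
Unwinding: 1 = 14 − 1·13 = 14 − (41 − 2·14) = −41 + 3·14 = −41 + 3·(465 − 11·41) = 3·465 − 34·41 = 3·465 − 34·(506 − 1·465) = −34·506 + 37·465, i.e. 506·(-34) + 465·37 = 1.
Multiplying through by 4113: u = (-34)·4113 = -139842, v = 37·4113 = 152181 is a solution.
The general solution is u = -139842 + 465k, v = 152181 − 506k; taking k = 301 gives the smaller pair u = 123, v = -125.
Check: 506·123 + 465·(-125) = 62238 − 58125 = 4113. ✓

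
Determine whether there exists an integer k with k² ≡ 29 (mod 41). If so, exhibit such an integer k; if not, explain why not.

No, no such integer exists.

41 is prime, so by Euler's criterion 29 is a square mod 41 iff 29^((41−1)/2) = 29^20 ≡ 1 (mod 41).
Squaring successively (mod 41): 29^2 = 841 ≡ 21; 29^4 ≡ 21² = 441 ≡ 31; 29^8 ≡ 31² = 961 ≡ 18; 29^16 ≡ 18² = 324 ≡ 37.
Since 20 = 16 + 4, 29^20 ≡ 37 · 31; multiplying out mod 41: 37·31 = 1147 ≡ 40. Thus 29^20 ≡ 40 ≡ −1 (mod 41).
The value −1 means 29 is a non-residue modulo 41, so k² ≡ 29 (mod 41) is impossible.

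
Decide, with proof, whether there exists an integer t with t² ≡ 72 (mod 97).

Take t = 84. Then 84² = 7056 = 72·97 + 72, so 84² ≡ 72 (mod 97).

t = 84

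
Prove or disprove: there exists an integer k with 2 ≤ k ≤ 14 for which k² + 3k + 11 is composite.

k = 10

At k = 10: 10² + 3·10 + 11 = 141 = 3·47, which is composite.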